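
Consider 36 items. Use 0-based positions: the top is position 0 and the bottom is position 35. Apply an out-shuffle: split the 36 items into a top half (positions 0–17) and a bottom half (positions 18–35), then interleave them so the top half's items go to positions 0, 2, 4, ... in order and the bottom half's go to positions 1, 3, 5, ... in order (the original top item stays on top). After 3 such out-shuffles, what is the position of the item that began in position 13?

34

Track the item's position through each out-shuffle:
13 → 26 → 17 → 34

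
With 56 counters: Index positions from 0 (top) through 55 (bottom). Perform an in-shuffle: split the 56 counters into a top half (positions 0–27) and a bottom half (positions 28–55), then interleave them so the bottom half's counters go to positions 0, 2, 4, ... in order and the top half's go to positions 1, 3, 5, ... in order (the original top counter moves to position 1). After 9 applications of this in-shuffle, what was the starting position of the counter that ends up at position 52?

3

Work backwards from position 52, undoing one in-shuffle at a time:
52 ← 54 ← 55 ← 27 ← 13 ← 6 ← 31 ← 15 ← 7 ← 3
So the counter now at position 52 started at position 3.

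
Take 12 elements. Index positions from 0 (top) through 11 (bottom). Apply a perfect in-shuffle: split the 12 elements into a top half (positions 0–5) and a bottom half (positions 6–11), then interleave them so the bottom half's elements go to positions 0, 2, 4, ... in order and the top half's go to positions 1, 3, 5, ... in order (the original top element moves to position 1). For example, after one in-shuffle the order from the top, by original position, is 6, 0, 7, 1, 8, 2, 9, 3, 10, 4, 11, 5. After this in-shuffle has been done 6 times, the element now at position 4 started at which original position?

Work backwards from position 4, undoing one in-shuffle at a time:
4 ← 8 ← 10 ← 11 ← 5 ← 2 ← 7
So the element now at position 4 started at position 7.

7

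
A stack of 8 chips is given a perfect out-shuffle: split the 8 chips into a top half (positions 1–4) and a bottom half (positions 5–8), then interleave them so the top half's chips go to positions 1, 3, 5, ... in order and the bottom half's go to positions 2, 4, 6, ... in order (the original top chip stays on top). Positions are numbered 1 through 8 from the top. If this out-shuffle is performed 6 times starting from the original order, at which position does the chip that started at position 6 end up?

6

Track the chip's position through each out-shuffle:
6 → 4 → 7 → 6 → 4 → 7 → 6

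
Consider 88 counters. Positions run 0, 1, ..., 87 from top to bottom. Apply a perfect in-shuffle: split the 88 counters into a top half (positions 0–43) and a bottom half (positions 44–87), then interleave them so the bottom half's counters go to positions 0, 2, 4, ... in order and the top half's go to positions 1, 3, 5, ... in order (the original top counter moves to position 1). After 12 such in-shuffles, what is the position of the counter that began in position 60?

32

Track the counter's position through each in-shuffle:
60 → 32 → 65 → 42 → 85 → 82 → 76 → 64 → 40 → 81 → 74 → 60 → 32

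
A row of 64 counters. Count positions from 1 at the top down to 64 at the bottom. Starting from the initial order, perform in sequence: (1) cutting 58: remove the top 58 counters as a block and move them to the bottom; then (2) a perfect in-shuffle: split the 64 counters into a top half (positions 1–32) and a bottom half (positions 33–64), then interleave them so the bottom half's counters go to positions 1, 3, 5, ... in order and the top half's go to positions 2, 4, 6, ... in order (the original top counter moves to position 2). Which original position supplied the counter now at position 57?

55

Undo the operations in reverse order, starting from position 57:
  undo op 2 (in-shuffle, from bottom half): 57 ← 61
  undo op 1 (cut 58): 61 ← 55
So the counter at position 57 came from original position 55.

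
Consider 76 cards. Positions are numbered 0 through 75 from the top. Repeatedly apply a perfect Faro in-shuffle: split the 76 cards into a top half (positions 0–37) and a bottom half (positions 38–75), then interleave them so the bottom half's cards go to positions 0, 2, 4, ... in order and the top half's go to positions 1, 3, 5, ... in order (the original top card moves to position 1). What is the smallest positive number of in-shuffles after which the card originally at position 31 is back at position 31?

Follow position 31 under repeated in-shuffles:
31 → 63 → 50 → 24 → 49 → 22 → 45 → 14 → ... → 31 (length 30)
It first returns after 30 in-shuffles.

30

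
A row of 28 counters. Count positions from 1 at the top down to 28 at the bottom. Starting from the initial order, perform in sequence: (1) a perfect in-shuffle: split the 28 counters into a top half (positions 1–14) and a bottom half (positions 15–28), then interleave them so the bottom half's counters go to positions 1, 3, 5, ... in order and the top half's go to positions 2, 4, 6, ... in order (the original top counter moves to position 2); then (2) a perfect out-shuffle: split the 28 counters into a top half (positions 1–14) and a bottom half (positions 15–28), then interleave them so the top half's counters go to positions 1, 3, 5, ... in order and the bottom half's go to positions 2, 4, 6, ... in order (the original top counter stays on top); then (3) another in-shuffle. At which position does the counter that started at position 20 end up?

13

Track the counter from position 20 forward through each operation:
  after op 1 (in-shuffle): 20 → 11
  after op 2 (out-shuffle): 11 → 21
  after op 3 (in-shuffle): 21 → 13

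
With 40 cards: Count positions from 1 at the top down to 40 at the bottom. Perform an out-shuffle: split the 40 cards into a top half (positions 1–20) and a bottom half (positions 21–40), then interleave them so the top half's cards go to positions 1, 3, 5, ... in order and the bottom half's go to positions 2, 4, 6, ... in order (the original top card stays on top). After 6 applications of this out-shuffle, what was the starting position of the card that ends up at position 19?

22

Work backwards from position 19, undoing one out-shuffle at a time:
19 ← 10 ← 25 ← 13 ← 7 ← 4 ← 22
So the card now at position 19 started at position 22.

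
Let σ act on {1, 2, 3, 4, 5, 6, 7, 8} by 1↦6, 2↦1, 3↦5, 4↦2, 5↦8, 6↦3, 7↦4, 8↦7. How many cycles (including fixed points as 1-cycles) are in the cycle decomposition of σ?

Cycle decomposition: (1 6 3 5 8 7 4 2).
1 cycle.

1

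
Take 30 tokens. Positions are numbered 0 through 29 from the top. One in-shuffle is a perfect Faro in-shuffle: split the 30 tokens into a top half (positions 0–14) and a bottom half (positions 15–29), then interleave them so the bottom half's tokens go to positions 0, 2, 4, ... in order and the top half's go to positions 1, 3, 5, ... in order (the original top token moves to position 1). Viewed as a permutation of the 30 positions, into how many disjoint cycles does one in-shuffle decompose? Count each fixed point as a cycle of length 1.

Trace each unvisited position around until it returns:
(0 1 3 7 15) (2 5 11 23 16) (4 9 19 8 17) (6 13 27 24 18) (10 21 12 25 20) (14 29 28 26 22)
6 cycles in total.

6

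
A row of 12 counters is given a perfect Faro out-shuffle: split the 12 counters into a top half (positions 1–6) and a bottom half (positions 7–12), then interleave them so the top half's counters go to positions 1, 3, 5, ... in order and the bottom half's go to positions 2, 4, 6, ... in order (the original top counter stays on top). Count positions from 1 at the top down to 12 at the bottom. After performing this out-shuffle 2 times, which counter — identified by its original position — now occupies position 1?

1

Work backwards from position 1, undoing one out-shuffle at a time:
1 ← 1 ← 1
So the counter now at position 1 started at position 1.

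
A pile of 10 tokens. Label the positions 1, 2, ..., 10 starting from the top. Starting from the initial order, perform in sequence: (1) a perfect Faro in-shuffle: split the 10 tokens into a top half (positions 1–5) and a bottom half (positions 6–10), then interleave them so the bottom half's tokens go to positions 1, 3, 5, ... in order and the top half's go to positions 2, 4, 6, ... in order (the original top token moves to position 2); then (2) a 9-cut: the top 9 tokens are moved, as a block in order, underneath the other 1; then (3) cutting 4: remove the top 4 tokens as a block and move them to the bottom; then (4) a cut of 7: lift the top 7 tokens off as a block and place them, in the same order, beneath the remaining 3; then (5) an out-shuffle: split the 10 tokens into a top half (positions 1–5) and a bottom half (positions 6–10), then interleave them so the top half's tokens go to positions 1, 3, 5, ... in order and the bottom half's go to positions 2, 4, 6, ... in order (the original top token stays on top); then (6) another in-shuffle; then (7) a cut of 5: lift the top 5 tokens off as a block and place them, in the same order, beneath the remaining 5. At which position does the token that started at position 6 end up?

7

Track the token from position 6 forward through each operation:
  after op 1 (in-shuffle): 6 → 1
  after op 2 (cut 9): 1 → 2
  after op 3 (cut 4): 2 → 8
  after op 4 (cut 7): 8 → 1
  after op 5 (out-shuffle): 1 → 1
  after op 6 (in-shuffle): 1 → 2
  after op 7 (cut 5): 2 → 7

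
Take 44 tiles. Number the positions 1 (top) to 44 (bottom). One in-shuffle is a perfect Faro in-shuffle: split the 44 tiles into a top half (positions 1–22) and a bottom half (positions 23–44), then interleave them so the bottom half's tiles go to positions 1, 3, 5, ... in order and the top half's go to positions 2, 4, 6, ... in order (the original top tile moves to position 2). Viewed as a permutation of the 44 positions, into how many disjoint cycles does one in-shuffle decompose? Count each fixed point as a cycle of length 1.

7

Trace each unvisited position around until it returns:
(1 2 4 8 16 32 ... len 12) (3 6 12 24) (5 10 20 40 35 25) (7 14 28 11 22 44 ... len 12) (9 18 36 27) (15 30) (21 42 39 33)
7 cycles in total.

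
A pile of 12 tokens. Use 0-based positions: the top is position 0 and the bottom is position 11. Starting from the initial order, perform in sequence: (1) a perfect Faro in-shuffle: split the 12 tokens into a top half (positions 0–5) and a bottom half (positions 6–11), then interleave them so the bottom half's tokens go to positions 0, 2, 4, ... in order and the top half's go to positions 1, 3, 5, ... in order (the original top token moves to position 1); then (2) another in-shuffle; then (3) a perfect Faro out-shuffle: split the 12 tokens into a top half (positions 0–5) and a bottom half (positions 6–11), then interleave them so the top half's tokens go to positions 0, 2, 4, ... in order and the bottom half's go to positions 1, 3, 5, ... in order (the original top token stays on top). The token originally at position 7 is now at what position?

Track the token from position 7 forward through each operation:
  after op 1 (in-shuffle): 7 → 2
  after op 2 (in-shuffle): 2 → 5
  after op 3 (out-shuffle): 5 → 10

10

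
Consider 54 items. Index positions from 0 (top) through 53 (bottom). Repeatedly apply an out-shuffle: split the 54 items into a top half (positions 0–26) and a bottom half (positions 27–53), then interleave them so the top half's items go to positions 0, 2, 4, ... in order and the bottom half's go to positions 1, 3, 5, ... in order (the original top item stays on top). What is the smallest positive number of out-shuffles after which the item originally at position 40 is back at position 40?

52

Follow position 40 under repeated out-shuffles:
40 → 27 → 1 → 2 → 4 → 8 → 16 → 32 → ... → 40 (length 52)
It first returns after 52 out-shuffles.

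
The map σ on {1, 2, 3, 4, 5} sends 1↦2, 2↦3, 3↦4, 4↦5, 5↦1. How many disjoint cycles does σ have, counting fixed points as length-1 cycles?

Cycle decomposition: (1 2 3 4 5).
1 cycle.

1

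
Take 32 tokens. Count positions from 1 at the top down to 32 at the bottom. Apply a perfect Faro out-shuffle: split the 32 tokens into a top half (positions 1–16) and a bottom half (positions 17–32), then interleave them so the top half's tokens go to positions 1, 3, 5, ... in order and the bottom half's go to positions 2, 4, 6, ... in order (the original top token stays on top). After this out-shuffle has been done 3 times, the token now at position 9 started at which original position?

Work backwards from position 9, undoing one out-shuffle at a time:
9 ← 5 ← 3 ← 2
So the token now at position 9 started at position 2.

2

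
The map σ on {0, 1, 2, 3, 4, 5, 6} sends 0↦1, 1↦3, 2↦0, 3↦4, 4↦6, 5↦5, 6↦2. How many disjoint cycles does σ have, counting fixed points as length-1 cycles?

Cycle decomposition: (0 1 3 4 6 2) (5).
2 cycles.

2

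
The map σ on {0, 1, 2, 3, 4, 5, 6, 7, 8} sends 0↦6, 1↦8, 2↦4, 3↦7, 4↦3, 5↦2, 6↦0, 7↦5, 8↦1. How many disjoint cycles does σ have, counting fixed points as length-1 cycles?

3

Cycle decomposition: (0 6) (1 8) (2 4 3 7 5).
3 cycles.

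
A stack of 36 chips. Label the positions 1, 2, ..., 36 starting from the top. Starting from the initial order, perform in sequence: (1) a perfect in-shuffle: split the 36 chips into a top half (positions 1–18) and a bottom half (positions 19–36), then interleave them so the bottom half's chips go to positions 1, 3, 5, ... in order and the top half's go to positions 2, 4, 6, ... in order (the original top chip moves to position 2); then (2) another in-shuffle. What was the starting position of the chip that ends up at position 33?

Undo the operations in reverse order, starting from position 33:
  undo op 2 (in-shuffle, from bottom half): 33 ← 35
  undo op 1 (in-shuffle, from bottom half): 35 ← 36
So the chip at position 33 came from original position 36.

36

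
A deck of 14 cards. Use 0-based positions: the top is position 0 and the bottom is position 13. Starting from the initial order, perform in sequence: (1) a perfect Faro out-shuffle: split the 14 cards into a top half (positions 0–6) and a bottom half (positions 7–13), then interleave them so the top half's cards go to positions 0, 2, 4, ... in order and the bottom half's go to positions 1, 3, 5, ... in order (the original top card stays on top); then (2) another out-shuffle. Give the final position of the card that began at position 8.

6

Track the card from position 8 forward through each operation:
  after op 1 (out-shuffle): 8 → 3
  after op 2 (out-shuffle): 3 → 6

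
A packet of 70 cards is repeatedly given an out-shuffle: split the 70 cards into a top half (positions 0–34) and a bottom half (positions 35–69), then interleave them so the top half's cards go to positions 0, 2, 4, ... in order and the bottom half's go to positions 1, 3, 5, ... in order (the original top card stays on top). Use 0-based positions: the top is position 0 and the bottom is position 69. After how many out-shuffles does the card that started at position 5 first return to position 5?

Follow position 5 under repeated out-shuffles:
5 → 10 → 20 → 40 → 11 → 22 → 44 → 19 → ... → 5 (length 22)
It first returns after 22 out-shuffles.

22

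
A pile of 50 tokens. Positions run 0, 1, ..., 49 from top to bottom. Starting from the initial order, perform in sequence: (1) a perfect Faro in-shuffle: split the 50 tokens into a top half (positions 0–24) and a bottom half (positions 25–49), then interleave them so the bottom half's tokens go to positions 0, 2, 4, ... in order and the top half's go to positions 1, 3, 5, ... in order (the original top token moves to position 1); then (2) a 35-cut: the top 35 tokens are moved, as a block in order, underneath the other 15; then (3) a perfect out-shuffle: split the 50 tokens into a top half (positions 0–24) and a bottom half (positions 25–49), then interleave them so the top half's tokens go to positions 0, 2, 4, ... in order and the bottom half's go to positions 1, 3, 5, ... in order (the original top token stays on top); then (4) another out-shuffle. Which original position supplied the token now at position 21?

13

Undo the operations in reverse order, starting from position 21:
  undo op 4 (out-shuffle, from bottom half): 21 ← 35
  undo op 3 (out-shuffle, from bottom half): 35 ← 42
  undo op 2 (cut 35): 42 ← 27
  undo op 1 (in-shuffle, from top half): 27 ← 13
So the token at position 21 came from original position 13.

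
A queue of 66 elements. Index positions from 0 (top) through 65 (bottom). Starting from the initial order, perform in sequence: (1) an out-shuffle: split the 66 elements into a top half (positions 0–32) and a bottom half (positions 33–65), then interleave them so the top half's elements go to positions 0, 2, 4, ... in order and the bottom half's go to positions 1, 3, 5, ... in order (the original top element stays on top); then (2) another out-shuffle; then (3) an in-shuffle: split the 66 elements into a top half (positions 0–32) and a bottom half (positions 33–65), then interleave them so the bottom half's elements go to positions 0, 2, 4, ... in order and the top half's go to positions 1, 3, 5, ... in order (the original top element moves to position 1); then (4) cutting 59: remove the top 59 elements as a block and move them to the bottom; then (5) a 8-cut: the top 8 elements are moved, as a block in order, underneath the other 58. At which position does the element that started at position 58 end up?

7

Track the element from position 58 forward through each operation:
  after op 1 (out-shuffle): 58 → 51
  after op 2 (out-shuffle): 51 → 37
  after op 3 (in-shuffle): 37 → 8
  after op 4 (cut 59): 8 → 15
  after op 5 (cut 8): 15 → 7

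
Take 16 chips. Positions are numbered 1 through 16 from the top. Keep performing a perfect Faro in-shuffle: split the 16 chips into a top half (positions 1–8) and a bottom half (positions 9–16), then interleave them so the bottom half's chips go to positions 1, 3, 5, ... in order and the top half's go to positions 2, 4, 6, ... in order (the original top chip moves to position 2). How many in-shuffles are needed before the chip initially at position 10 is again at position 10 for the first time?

Follow position 10 under repeated in-shuffles:
10 → 3 → 6 → 12 → 7 → 14 → 11 → 5 → 10
It first returns after 8 in-shuffles.

8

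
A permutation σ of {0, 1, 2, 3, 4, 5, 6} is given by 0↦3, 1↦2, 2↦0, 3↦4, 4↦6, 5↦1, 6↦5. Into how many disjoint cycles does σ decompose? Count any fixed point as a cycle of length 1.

Cycle decomposition: (0 3 4 6 5 1 2).
1 cycle.

1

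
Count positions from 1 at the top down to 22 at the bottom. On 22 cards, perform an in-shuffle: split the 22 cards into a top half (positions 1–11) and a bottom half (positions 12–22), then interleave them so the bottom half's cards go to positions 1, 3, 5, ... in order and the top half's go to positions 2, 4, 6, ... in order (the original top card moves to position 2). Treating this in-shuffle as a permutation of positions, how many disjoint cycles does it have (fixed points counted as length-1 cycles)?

Trace each unvisited position around until it returns:
(1 2 4 8 16 9 ... len 11) (5 10 20 17 11 22 ... len 11)
2 cycles in total.

2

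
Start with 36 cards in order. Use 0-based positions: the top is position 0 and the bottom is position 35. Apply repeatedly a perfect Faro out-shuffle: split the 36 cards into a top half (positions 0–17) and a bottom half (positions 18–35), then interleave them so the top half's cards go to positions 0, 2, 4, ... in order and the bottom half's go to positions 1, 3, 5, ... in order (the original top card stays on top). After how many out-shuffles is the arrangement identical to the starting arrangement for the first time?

12

The out-shuffle permutes the 36 positions with cycle lengths [1, 1, 3, 3, 4, 12, 12].
Every card is home exactly when every cycle has completed a whole number of laps, i.e. after lcm(1, 3, 4, 12) = 12 out-shuffles.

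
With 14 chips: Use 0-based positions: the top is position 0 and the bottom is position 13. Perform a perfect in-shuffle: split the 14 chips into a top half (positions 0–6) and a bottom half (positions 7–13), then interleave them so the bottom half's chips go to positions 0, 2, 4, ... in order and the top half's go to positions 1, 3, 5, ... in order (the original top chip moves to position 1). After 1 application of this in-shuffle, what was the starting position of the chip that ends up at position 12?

13

Work backwards from position 12, undoing one in-shuffle at a time:
12 ← 13
So the chip now at position 12 started at position 13.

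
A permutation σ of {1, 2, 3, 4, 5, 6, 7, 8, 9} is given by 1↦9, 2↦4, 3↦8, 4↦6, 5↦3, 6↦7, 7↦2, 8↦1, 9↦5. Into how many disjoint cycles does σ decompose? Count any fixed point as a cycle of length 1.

Cycle decomposition: (1 9 5 3 8) (2 4 6 7).
2 cycles.

2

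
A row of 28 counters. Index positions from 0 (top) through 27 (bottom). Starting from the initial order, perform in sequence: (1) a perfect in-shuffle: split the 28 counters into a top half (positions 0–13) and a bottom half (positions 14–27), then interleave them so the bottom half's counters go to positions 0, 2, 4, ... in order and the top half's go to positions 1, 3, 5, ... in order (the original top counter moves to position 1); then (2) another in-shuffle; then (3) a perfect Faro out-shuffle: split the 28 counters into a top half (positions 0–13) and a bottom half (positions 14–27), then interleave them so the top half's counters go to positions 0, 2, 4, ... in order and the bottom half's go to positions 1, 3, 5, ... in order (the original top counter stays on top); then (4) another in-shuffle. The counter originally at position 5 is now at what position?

10

Track the counter from position 5 forward through each operation:
  after op 1 (in-shuffle): 5 → 11
  after op 2 (in-shuffle): 11 → 23
  after op 3 (out-shuffle): 23 → 19
  after op 4 (in-shuffle): 19 → 10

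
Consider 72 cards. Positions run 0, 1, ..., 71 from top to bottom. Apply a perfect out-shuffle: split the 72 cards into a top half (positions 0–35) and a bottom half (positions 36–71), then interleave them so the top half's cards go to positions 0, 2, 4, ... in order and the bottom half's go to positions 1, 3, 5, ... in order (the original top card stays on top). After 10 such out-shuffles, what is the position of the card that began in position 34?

26

Track the card's position through each out-shuffle:
34 → 68 → 65 → 59 → 47 → 23 → 46 → 21 → 42 → 13 → 26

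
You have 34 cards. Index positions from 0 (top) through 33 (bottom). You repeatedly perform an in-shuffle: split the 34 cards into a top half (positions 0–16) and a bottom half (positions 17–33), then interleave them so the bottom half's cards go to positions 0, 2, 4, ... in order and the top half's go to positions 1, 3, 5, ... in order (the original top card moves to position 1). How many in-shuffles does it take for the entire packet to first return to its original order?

The in-shuffle permutes the 34 positions with cycle lengths [3, 3, 4, 12, 12].
Every card is home exactly when every cycle has completed a whole number of laps, i.e. after lcm(3, 4, 12) = 12 in-shuffles.

12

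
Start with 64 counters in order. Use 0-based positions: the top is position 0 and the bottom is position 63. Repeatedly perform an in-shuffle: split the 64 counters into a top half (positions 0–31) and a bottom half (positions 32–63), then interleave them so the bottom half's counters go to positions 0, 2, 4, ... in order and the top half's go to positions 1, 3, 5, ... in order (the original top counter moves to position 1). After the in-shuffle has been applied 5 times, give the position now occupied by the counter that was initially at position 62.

0

Track the counter's position through each in-shuffle:
62 → 60 → 56 → 48 → 32 → 0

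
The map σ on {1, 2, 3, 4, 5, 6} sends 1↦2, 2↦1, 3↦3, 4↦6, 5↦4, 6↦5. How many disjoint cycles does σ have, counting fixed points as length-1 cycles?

3

Cycle decomposition: (1 2) (3) (4 6 5).
3 cycles.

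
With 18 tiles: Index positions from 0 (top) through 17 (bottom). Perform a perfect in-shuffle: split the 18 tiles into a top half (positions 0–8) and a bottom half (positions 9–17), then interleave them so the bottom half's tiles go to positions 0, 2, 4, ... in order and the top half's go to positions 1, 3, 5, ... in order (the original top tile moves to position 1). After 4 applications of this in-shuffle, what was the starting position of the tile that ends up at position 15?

Work backwards from position 15, undoing one in-shuffle at a time:
15 ← 7 ← 3 ← 1 ← 0
So the tile now at position 15 started at position 0.

0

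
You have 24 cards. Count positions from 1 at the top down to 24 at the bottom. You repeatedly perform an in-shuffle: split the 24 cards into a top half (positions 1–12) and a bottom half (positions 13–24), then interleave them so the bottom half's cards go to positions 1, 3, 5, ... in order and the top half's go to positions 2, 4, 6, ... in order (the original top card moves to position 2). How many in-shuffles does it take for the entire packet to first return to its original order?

20

The in-shuffle permutes the 24 positions with cycle lengths [4, 20].
Every card is home exactly when every cycle has completed a whole number of laps, i.e. after lcm(4, 20) = 20 in-shuffles.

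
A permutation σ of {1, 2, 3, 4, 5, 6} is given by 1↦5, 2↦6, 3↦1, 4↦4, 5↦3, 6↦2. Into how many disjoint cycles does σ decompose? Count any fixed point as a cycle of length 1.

Cycle decomposition: (1 5 3) (2 6) (4).
3 cycles.

3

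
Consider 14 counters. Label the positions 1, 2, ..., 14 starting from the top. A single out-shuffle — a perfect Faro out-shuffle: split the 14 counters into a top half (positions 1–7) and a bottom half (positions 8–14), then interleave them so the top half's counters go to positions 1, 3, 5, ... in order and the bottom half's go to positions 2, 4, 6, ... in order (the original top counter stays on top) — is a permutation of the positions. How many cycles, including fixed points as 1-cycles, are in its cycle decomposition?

3

Trace each unvisited position around until it returns:
(1) (2 3 5 9 4 7 ... len 12) (14)
3 cycles in total.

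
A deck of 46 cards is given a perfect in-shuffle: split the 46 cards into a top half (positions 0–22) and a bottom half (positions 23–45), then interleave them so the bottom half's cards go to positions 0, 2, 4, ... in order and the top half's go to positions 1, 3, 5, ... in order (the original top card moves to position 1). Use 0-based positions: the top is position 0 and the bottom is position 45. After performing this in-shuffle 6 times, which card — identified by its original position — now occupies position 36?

Work backwards from position 36, undoing one in-shuffle at a time:
36 ← 41 ← 20 ← 33 ← 16 ← 31 ← 15
So the card now at position 36 started at position 15.

15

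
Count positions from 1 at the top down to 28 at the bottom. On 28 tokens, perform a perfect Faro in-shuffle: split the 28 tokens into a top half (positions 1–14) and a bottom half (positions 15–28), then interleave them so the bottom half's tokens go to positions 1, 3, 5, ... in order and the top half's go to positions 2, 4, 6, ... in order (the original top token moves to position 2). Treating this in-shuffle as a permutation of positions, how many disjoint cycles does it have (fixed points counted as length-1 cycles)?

Trace each unvisited position around until it returns:
(1 2 4 8 16 3 ... len 28)
1 cycle in total.

1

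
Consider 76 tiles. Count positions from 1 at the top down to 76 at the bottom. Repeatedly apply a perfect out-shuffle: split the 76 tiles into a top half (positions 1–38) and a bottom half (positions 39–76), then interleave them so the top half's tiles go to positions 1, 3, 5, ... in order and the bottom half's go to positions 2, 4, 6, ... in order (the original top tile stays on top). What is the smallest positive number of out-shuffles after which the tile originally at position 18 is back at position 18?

20

Follow position 18 under repeated out-shuffles:
18 → 35 → 69 → 62 → 48 → 20 → 39 → 2 → 3 → 5 → 9 → 17 → 33 → 65 → 54 → 32 → 63 → 50 → 24 → 47 → 18
It first returns after 20 out-shuffles.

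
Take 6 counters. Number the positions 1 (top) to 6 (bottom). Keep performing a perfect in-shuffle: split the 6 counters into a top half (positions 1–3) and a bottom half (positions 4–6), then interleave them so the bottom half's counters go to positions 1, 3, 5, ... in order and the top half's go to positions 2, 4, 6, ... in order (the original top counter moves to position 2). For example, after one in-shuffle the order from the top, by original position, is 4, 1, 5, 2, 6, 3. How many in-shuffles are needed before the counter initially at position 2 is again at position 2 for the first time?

Follow position 2 under repeated in-shuffles:
2 → 4 → 1 → 2
It first returns after 3 in-shuffles.

3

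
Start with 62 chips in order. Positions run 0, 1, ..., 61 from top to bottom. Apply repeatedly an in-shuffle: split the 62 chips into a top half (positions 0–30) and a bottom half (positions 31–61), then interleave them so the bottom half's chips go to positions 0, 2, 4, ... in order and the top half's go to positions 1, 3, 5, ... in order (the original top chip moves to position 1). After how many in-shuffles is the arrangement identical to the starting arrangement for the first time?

6

The in-shuffle permutes the 62 positions with cycle lengths [2, 3, 3, 6, 6, 6, 6, 6, 6, 6, 6, 6].
Every chip is home exactly when every cycle has completed a whole number of laps, i.e. after lcm(2, 3, 6) = 6 in-shuffles.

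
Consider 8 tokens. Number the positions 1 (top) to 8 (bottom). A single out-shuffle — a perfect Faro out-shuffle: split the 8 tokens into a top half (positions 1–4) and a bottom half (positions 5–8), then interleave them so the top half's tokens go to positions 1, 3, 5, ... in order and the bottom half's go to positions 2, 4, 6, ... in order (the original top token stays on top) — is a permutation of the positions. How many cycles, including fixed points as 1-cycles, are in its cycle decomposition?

4

Trace each unvisited position around until it returns:
(1) (2 3 5) (4 7 6) (8)
4 cycles in total.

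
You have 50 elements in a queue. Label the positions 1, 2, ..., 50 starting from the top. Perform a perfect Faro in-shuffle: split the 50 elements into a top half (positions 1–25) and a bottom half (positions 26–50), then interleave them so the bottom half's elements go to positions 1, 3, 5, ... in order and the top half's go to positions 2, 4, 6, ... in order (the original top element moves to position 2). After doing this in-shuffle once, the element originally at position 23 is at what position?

Track the element's position through each in-shuffle:
23 → 46

46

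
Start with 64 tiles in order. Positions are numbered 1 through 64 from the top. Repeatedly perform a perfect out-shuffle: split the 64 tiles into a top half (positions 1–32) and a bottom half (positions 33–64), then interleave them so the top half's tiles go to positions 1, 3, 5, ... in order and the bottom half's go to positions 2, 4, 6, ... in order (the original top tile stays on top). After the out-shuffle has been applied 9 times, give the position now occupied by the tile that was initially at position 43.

22

Track the tile's position through each out-shuffle:
43 → 22 → 43 → 22 → 43 → 22 → 43 → 22 → 43 → 22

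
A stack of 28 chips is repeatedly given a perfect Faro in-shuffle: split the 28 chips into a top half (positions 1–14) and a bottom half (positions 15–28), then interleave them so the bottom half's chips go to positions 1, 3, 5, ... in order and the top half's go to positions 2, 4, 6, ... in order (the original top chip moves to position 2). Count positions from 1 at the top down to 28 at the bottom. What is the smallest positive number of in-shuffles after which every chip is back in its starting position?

The in-shuffle permutes the 28 positions with cycle lengths [28].
Every chip is home exactly when every cycle has completed a whole number of laps, i.e. after lcm(28) = 28 in-shuffles.

28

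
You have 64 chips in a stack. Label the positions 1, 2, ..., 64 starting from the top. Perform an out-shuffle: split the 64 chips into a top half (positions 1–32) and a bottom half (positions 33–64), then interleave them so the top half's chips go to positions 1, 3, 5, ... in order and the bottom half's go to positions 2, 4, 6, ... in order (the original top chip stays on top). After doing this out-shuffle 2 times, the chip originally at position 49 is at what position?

4

Track the chip's position through each out-shuffle:
49 → 34 → 4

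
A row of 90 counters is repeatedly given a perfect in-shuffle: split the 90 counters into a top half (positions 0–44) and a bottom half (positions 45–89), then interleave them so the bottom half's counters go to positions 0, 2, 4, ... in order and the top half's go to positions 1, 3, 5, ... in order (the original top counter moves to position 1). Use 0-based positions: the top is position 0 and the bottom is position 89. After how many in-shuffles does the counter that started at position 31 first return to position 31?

Follow position 31 under repeated in-shuffles:
31 → 63 → 36 → 73 → 56 → 22 → 45 → 0 → 1 → 3 → 7 → 15 → 31
It first returns after 12 in-shuffles.

12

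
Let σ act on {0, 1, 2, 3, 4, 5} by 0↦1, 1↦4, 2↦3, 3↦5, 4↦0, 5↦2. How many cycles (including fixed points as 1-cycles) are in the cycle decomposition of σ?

2

Cycle decomposition: (0 1 4) (2 3 5).
2 cycles.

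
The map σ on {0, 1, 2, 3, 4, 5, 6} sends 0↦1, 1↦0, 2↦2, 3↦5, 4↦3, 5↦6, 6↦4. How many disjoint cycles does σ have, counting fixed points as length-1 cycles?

Cycle decomposition: (0 1) (2) (3 5 6 4).
3 cycles.

3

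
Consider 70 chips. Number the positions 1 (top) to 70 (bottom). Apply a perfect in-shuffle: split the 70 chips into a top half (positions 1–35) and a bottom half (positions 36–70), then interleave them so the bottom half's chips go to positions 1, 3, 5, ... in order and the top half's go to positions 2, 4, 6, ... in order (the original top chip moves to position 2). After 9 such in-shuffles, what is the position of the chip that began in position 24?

5

Track the chip's position through each in-shuffle:
24 → 48 → 25 → 50 → 29 → 58 → 45 → 19 → 38 → 5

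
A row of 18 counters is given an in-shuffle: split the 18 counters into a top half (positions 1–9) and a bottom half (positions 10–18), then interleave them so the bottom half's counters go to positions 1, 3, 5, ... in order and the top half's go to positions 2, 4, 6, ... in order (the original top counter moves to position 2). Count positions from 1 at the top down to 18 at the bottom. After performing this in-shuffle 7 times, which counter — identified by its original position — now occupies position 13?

Work backwards from position 13, undoing one in-shuffle at a time:
13 ← 16 ← 8 ← 4 ← 2 ← 1 ← 10 ← 5
So the counter now at position 13 started at position 5.

5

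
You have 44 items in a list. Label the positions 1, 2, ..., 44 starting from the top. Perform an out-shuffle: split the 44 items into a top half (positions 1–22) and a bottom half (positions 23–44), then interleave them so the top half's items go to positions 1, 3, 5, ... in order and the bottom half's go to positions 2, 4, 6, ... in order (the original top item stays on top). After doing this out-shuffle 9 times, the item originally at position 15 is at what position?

Track the item's position through each out-shuffle:
15 → 29 → 14 → 27 → 10 → 19 → 37 → 30 → 16 → 31

31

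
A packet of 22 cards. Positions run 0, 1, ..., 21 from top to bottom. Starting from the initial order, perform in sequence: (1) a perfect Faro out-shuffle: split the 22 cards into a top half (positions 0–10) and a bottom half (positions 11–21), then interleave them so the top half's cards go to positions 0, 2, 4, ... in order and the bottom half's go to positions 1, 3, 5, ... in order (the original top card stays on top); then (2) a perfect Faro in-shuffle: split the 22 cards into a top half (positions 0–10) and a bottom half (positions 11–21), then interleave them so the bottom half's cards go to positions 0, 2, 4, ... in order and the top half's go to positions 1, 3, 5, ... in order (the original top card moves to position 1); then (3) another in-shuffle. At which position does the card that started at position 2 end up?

Track the card from position 2 forward through each operation:
  after op 1 (out-shuffle): 2 → 4
  after op 2 (in-shuffle): 4 → 9
  after op 3 (in-shuffle): 9 → 19

19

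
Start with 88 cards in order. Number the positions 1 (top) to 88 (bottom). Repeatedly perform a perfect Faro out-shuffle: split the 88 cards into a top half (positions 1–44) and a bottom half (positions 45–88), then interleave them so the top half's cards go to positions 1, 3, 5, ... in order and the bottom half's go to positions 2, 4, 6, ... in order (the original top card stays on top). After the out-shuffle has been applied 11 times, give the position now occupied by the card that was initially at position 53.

Track the card's position through each out-shuffle:
53 → 18 → 35 → 69 → 50 → 12 → 23 → 45 → 2 → 3 → 5 → 9

9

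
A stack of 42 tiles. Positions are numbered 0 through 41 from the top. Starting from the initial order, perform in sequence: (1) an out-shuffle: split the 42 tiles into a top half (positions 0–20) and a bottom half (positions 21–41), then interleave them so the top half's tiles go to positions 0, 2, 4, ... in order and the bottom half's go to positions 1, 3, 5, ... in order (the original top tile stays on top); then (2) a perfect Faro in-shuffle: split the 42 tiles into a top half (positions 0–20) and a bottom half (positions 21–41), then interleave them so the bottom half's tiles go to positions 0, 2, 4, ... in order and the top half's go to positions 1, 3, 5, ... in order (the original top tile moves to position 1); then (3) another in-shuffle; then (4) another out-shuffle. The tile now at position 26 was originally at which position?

12

Undo the operations in reverse order, starting from position 26:
  undo op 4 (out-shuffle, from top half): 26 ← 13
  undo op 3 (in-shuffle, from top half): 13 ← 6
  undo op 2 (in-shuffle, from bottom half): 6 ← 24
  undo op 1 (out-shuffle, from top half): 24 ← 12
So the tile at position 26 came from original position 12.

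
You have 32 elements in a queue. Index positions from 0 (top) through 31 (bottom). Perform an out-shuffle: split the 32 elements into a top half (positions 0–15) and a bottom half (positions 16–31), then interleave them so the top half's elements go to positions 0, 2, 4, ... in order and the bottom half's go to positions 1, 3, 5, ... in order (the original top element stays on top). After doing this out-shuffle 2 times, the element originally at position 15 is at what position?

29

Track the element's position through each out-shuffle:
15 → 30 → 29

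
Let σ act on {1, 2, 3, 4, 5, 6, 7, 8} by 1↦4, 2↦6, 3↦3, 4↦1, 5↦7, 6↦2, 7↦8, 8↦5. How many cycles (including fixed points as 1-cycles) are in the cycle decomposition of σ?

Cycle decomposition: (1 4) (2 6) (3) (5 7 8).
4 cycles.

4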